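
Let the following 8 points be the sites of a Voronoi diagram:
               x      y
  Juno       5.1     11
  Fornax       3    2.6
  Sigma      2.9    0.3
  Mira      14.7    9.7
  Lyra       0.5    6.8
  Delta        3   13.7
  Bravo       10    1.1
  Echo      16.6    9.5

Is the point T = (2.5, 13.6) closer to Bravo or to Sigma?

Sigma

Compare squared distances:
d²(T, Bravo) = (2.5−10)² + (13.6−1.1)² = 56.25 + 156.25 = 212.5
d²(T, Sigma) = (2.5−2.9)² + (13.6−0.3)² = 0.16 + 176.89 = 177.05
212.5 > 177.05, so Sigma is closer.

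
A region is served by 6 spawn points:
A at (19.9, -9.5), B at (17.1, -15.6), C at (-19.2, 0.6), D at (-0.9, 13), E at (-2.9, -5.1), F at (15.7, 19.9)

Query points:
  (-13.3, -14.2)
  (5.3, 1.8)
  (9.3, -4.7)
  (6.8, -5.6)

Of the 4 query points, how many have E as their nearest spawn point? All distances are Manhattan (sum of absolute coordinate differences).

(-13.3, -14.2) — d to each: A:37.9, B:31.8, C:20.7, D:39.6, E:19.5, F:63.1 → nearest is E
(5.3, 1.8) — d to each: A:25.9, B:29.2, C:25.7, D:17.4, E:15.1, F:28.5 → nearest is E
(9.3, -4.7) — d to each: A:15.4, B:18.7, C:33.8, D:27.9, E:12.6, F:31 → nearest is E
(6.8, -5.6) — d to each: A:17, B:20.3, C:32.2, D:26.3, E:10.2, F:34.4 → nearest is E
4 of the 4 points have E as nearest.

4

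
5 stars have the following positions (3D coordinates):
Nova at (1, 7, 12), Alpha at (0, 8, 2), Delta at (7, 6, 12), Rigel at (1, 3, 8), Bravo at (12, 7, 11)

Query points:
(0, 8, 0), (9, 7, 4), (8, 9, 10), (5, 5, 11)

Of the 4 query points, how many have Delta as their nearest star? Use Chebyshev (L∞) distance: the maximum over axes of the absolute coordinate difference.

(0, 8, 0) — d to each: Nova:12, Alpha:2, Delta:12, Rigel:8, Bravo:12 → nearest is Alpha
(9, 7, 4) — d to each: Nova:8, Alpha:9, Delta:8, Rigel:8, Bravo:7 → nearest is Bravo
(8, 9, 10) — d to each: Nova:7, Alpha:8, Delta:3, Rigel:7, Bravo:4 → nearest is Delta
(5, 5, 11) — d to each: Nova:4, Alpha:9, Delta:2, Rigel:4, Bravo:7 → nearest is Delta
2 of the 4 points have Delta as nearest.

2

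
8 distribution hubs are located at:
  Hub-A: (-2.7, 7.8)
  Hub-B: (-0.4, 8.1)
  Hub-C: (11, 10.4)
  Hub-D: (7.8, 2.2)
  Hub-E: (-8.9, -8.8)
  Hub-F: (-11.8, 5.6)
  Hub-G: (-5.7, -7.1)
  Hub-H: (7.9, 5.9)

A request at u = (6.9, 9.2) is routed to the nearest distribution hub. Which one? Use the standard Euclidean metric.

Squared Euclidean distances:
d²(u, Hub-A) = (6.9−(-2.7))² + (9.2−7.8)² = 92.16 + 1.96 = 94.12
d²(u, Hub-B) = (6.9−(-0.4))² + (9.2−8.1)² = 53.29 + 1.21 = 54.5
d²(u, Hub-C) = (6.9−11)² + (9.2−10.4)² = 16.81 + 1.44 = 18.25
d²(u, Hub-D) = (6.9−7.8)² + (9.2−2.2)² = 0.81 + 49 = 49.81
d²(u, Hub-E) = (6.9−(-8.9))² + (9.2−(-8.8))² = 249.64 + 324 = 573.64
d²(u, Hub-F) = (6.9−(-11.8))² + (9.2−5.6)² = 349.69 + 12.96 = 362.65
d²(u, Hub-G) = (6.9−(-5.7))² + (9.2−(-7.1))² = 158.76 + 265.69 = 424.45
d²(u, Hub-H) = (6.9−7.9)² + (9.2−5.9)² = 1 + 10.89 = 11.89
Minimum is at Hub-H.

Hub-H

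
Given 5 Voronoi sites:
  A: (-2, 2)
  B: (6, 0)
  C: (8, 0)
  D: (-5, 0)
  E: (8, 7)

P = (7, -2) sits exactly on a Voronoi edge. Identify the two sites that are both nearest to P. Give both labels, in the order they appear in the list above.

Squared distances from P to each site:
|PA|² = (7−(-2))² + (-2−2)² = 81 + 16 = 97
|PB|² = (7−6)² + (-2−0)² = 1 + 4 = 5
|PC|² = (7−8)² + (-2−0)² = 1 + 4 = 5
|PD|² = (7−(-5))² + (-2−0)² = 144 + 4 = 148
|PE|² = (7−8)² + (-2−7)² = 1 + 81 = 82
P is equidistant from B and C (both at squared distance 5), and every other site is strictly farther — so P lies on the B–C Voronoi edge.

B and C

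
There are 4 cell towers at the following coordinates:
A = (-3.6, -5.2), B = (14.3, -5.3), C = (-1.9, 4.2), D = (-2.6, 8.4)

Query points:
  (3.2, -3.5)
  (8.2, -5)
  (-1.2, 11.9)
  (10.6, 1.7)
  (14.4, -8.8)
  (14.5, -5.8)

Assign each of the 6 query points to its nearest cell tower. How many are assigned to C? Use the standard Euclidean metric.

0

(3.2, -3.5) — d² to each: A:49.13, B:126.45, C:85.3, D:175.25 → nearest is A
(8.2, -5) — d² to each: A:139.28, B:37.3, C:186.65, D:296.2 → nearest is B
(-1.2, 11.9) — d² to each: A:298.17, B:536.09, C:59.78, D:14.21 → nearest is D
(10.6, 1.7) — d² to each: A:249.25, B:62.69, C:162.5, D:219.13 → nearest is B
(14.4, -8.8) — d² to each: A:336.96, B:12.26, C:434.69, D:584.84 → nearest is B
(14.5, -5.8) — d² to each: A:327.97, B:0.29, C:368.96, D:494.05 → nearest is B
0 of the 6 points have C as nearest.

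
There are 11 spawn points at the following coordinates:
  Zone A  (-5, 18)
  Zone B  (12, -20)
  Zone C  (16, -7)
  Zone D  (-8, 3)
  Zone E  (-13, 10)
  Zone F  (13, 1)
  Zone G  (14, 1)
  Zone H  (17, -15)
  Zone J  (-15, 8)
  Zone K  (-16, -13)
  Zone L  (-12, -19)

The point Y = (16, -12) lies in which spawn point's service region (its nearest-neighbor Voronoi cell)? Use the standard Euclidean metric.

Zone H

Compare squared distances (the ordering matches that of the actual distances):
d²(Y, Zone A) = 441 + 900 = 1341
d²(Y, Zone B) = 16 + 64 = 80
d²(Y, Zone C) = 0 + 25 = 25
d²(Y, Zone D) = 576 + 225 = 801
d²(Y, Zone E) = 841 + 484 = 1325
d²(Y, Zone F) = 9 + 169 = 178
d²(Y, Zone G) = 4 + 169 = 173
d²(Y, Zone H) = 1 + 9 = 10
d²(Y, Zone J) = 961 + 400 = 1361
d²(Y, Zone K) = 1024 + 1 = 1025
d²(Y, Zone L) = 784 + 49 = 833
The smallest is to Zone H, so Y lies in the Voronoi region of Zone H.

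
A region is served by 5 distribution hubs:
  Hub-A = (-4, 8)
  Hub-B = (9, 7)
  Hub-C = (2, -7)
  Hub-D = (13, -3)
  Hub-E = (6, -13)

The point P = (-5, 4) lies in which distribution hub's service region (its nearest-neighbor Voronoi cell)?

Since √ is increasing, it suffices to compare squared distances:
d²(P, Hub-A) = (-5−(-4))² + (4−8)² = 1 + 16 = 17
d²(P, Hub-B) = (-5−9)² + (4−7)² = 196 + 9 = 205
d²(P, Hub-C) = (-5−2)² + (4−(-7))² = 49 + 121 = 170
d²(P, Hub-D) = (-5−13)² + (4−(-3))² = 324 + 49 = 373
d²(P, Hub-E) = (-5−6)² + (4−(-13))² = 121 + 289 = 410
The smallest is to Hub-A, so P lies in the Voronoi region of Hub-A.

Hub-A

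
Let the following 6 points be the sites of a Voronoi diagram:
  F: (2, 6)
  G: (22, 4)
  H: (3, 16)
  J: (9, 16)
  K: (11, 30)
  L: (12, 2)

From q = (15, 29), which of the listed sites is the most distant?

L

Squared Euclidean distances:
|qF|² = (15−2)² + (29−6)² = 169 + 529 = 698
|qG|² = (15−22)² + (29−4)² = 49 + 625 = 674
|qH|² = (15−3)² + (29−16)² = 144 + 169 = 313
|qJ|² = (15−9)² + (29−16)² = 36 + 169 = 205
|qK|² = (15−11)² + (29−30)² = 16 + 1 = 17
|qL|² = (15−12)² + (29−2)² = 9 + 729 = 738
The largest is to L.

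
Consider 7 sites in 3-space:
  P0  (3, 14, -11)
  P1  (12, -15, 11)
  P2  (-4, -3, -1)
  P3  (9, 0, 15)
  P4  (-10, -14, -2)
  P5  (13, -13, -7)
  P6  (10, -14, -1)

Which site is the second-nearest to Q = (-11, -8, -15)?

Squared Euclidean distances:
|QP0|² = (-11−3)² + (-8−14)² + (-15−(-11))² = 196 + 484 + 16 = 696
|QP1|² = (-11−12)² + (-8−(-15))² + (-15−11)² = 529 + 49 + 676 = 1254
|QP2|² = (-11−(-4))² + (-8−(-3))² + (-15−(-1))² = 49 + 25 + 196 = 270
|QP3|² = (-11−9)² + (-8−0)² + (-15−15)² = 400 + 64 + 900 = 1364
|QP4|² = (-11−(-10))² + (-8−(-14))² + (-15−(-2))² = 1 + 36 + 169 = 206
|QP5|² = (-11−13)² + (-8−(-13))² + (-15−(-7))² = 576 + 25 + 64 = 665
|QP6|² = (-11−10)² + (-8−(-14))² + (-15−(-1))² = 441 + 36 + 196 = 673
Sorted ascending: P4, P2, P5, … — the second-nearest is P2.

P2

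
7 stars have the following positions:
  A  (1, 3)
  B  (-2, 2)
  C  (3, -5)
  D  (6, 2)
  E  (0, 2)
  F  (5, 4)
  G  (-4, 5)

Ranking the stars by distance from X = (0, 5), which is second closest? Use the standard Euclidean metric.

Since √ is increasing, it suffices to compare squared distances:
|XA|² = (0−1)² + (5−3)² = 1 + 4 = 5
|XB|² = (0−(-2))² + (5−2)² = 4 + 9 = 13
|XC|² = (0−3)² + (5−(-5))² = 9 + 100 = 109
|XD|² = (0−6)² + (5−2)² = 36 + 9 = 45
|XE|² = (0−0)² + (5−2)² = 0 + 9 = 9
|XF|² = (0−5)² + (5−4)² = 25 + 1 = 26
|XG|² = (0−(-4))² + (5−5)² = 16 + 0 = 16
Sorted ascending: A, E, B, … — the second-nearest is E.

E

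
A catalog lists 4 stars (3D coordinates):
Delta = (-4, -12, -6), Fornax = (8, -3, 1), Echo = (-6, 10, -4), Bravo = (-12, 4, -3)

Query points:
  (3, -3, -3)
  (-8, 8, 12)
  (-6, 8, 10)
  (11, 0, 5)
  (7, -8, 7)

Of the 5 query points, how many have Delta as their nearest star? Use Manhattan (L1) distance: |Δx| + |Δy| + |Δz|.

(3, -3, -3) — d to each: Delta:19, Fornax:9, Echo:23, Bravo:22 → nearest is Fornax
(-8, 8, 12) — d to each: Delta:42, Fornax:38, Echo:20, Bravo:23 → nearest is Echo
(-6, 8, 10) — d to each: Delta:38, Fornax:34, Echo:16, Bravo:23 → nearest is Echo
(11, 0, 5) — d to each: Delta:38, Fornax:10, Echo:36, Bravo:35 → nearest is Fornax
(7, -8, 7) — d to each: Delta:28, Fornax:12, Echo:42, Bravo:41 → nearest is Fornax
0 of the 5 points have Delta as nearest.

0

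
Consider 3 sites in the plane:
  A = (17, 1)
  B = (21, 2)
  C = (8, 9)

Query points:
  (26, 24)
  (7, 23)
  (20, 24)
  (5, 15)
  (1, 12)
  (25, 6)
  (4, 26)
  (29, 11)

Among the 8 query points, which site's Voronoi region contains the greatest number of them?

(26, 24) — d² to each: A:610, B:509, C:549 → nearest is B
(7, 23) — d² to each: A:584, B:637, C:197 → nearest is C
(20, 24) — d² to each: A:538, B:485, C:369 → nearest is C
(5, 15) — d² to each: A:340, B:425, C:45 → nearest is C
(1, 12) — d² to each: A:377, B:500, C:58 → nearest is C
(25, 6) — d² to each: A:89, B:32, C:298 → nearest is B
(4, 26) — d² to each: A:794, B:865, C:305 → nearest is C
(29, 11) — d² to each: A:244, B:145, C:445 → nearest is B
Tally — B:3, C:5. C captures the most (5).

C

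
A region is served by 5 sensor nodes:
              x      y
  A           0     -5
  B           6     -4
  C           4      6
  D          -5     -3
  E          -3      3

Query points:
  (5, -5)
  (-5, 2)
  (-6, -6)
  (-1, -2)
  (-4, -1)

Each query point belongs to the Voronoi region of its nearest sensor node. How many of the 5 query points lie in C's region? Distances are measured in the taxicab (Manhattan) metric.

0

(5, -5) — d to each: A:5, B:2, C:12, D:12, E:16 → nearest is B
(-5, 2) — d to each: A:12, B:17, C:13, D:5, E:3 → nearest is E
(-6, -6) — d to each: A:7, B:14, C:22, D:4, E:12 → nearest is D
(-1, -2) — d to each: A:4, B:9, C:13, D:5, E:7 → nearest is A
(-4, -1) — d to each: A:8, B:13, C:15, D:3, E:5 → nearest is D
0 of the 5 points have C as nearest.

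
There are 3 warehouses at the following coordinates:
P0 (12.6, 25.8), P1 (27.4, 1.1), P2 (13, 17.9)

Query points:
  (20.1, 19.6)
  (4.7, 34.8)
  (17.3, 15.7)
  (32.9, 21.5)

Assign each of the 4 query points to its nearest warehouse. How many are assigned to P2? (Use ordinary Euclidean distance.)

(20.1, 19.6) — d² to each: P0:94.69, P1:395.54, P2:53.3 → nearest is P2
(4.7, 34.8) — d² to each: P0:143.41, P1:1650.98, P2:354.5 → nearest is P0
(17.3, 15.7) — d² to each: P0:124.1, P1:315.17, P2:23.33 → nearest is P2
(32.9, 21.5) — d² to each: P0:430.58, P1:446.41, P2:408.97 → nearest is P2
3 of the 4 points have P2 as nearest.

3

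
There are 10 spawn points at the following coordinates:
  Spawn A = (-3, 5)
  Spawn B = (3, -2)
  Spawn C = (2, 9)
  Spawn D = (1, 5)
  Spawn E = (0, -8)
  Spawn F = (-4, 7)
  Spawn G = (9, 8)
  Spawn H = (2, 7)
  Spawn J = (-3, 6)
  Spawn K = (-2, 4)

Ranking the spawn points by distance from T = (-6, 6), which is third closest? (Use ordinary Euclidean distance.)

Since √ is increasing, it suffices to compare squared distances:
d²(T, Spawn A) = (-6−(-3))² + (6−5)² = 9 + 1 = 10
d²(T, Spawn B) = (-6−3)² + (6−(-2))² = 81 + 64 = 145
d²(T, Spawn C) = (-6−2)² + (6−9)² = 64 + 9 = 73
d²(T, Spawn D) = (-6−1)² + (6−5)² = 49 + 1 = 50
d²(T, Spawn E) = (-6−0)² + (6−(-8))² = 36 + 196 = 232
d²(T, Spawn F) = (-6−(-4))² + (6−7)² = 4 + 1 = 5
d²(T, Spawn G) = (-6−9)² + (6−8)² = 225 + 4 = 229
d²(T, Spawn H) = (-6−2)² + (6−7)² = 64 + 1 = 65
d²(T, Spawn J) = (-6−(-3))² + (6−6)² = 9 + 0 = 9
d²(T, Spawn K) = (-6−(-2))² + (6−4)² = 16 + 4 = 20
Sorted ascending: Spawn F, Spawn J, Spawn A, Spawn K, … — the third-nearest is Spawn A.

Spawn A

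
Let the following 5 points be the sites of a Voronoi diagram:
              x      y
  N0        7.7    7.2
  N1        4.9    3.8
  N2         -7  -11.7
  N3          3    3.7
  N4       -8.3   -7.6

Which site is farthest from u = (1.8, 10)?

Compare squared distances (the ordering matches that of the actual distances):
|uN0|² = (1.8−7.7)² + (10−7.2)² = 34.81 + 7.84 = 42.65
|uN1|² = (1.8−4.9)² + (10−3.8)² = 9.61 + 38.44 = 48.05
|uN2|² = (1.8−(-7))² + (10−(-11.7))² = 77.44 + 470.89 = 548.33
|uN3|² = (1.8−3)² + (10−3.7)² = 1.44 + 39.69 = 41.13
|uN4|² = (1.8−(-8.3))² + (10−(-7.6))² = 102.01 + 309.76 = 411.77
The largest is to N2.

N2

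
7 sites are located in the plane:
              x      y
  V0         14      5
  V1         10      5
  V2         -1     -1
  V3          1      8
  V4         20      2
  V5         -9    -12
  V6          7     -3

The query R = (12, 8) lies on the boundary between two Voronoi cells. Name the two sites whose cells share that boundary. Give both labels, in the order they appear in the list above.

Squared distances from R to each site:
|RV0|² = (12−14)² + (8−5)² = 4 + 9 = 13
|RV1|² = (12−10)² + (8−5)² = 4 + 9 = 13
|RV2|² = (12−(-1))² + (8−(-1))² = 169 + 81 = 250
|RV3|² = (12−1)² + (8−8)² = 121 + 0 = 121
|RV4|² = (12−20)² + (8−2)² = 64 + 36 = 100
|RV5|² = (12−(-9))² + (8−(-12))² = 441 + 400 = 841
|RV6|² = (12−7)² + (8−(-3))² = 25 + 121 = 146
R is equidistant from V0 and V1 (both at squared distance 13), and every other site is strictly farther — so R lies on the V0–V1 Voronoi edge.

V0 and V1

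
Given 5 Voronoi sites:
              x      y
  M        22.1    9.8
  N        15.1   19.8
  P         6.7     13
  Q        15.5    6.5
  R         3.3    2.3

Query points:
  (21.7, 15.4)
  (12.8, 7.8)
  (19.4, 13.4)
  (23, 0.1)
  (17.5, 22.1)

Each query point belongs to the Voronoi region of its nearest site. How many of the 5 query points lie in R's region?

(21.7, 15.4) — d² to each: M:31.52, N:62.92, P:230.76, Q:117.65, R:510.17 → nearest is M
(12.8, 7.8) — d² to each: M:90.49, N:149.29, P:64.25, Q:8.98, R:120.5 → nearest is Q
(19.4, 13.4) — d² to each: M:20.25, N:59.45, P:161.45, Q:62.82, R:382.42 → nearest is M
(23, 0.1) — d² to each: M:94.9, N:450.5, P:432.1, Q:97.21, R:392.93 → nearest is M
(17.5, 22.1) — d² to each: M:172.45, N:11.05, P:199.45, Q:247.36, R:593.68 → nearest is N
0 of the 5 points have R as nearest.

0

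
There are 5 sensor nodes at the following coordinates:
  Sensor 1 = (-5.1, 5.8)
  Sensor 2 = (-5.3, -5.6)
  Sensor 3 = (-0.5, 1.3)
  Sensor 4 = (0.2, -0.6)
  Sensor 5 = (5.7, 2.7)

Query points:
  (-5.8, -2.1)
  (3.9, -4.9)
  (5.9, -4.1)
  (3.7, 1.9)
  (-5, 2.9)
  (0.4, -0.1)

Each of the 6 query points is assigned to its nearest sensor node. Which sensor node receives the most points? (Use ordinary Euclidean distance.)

Sensor 4

(-5.8, -2.1) — d² to each: Sensor 1:62.9, Sensor 2:12.5, Sensor 3:39.65, Sensor 4:38.25, Sensor 5:155.29 → nearest is Sensor 2
(3.9, -4.9) — d² to each: Sensor 1:195.49, Sensor 2:85.13, Sensor 3:57.8, Sensor 4:32.18, Sensor 5:61 → nearest is Sensor 4
(5.9, -4.1) — d² to each: Sensor 1:219.01, Sensor 2:127.69, Sensor 3:70.12, Sensor 4:44.74, Sensor 5:46.28 → nearest is Sensor 4
(3.7, 1.9) — d² to each: Sensor 1:92.65, Sensor 2:137.25, Sensor 3:18, Sensor 4:18.5, Sensor 5:4.64 → nearest is Sensor 5
(-5, 2.9) — d² to each: Sensor 1:8.42, Sensor 2:72.34, Sensor 3:22.81, Sensor 4:39.29, Sensor 5:114.53 → nearest is Sensor 1
(0.4, -0.1) — d² to each: Sensor 1:65.06, Sensor 2:62.74, Sensor 3:2.77, Sensor 4:0.29, Sensor 5:35.93 → nearest is Sensor 4
Tally — Sensor 1:1, Sensor 2:1, Sensor 4:3, Sensor 5:1. Sensor 4 captures the most (3).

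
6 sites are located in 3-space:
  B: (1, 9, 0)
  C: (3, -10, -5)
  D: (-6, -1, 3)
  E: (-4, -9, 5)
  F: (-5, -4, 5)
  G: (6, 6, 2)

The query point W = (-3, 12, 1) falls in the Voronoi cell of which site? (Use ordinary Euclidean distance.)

B

Squared Euclidean distances:
|WB|² = (-3−1)² + (12−9)² + (1−0)² = 16 + 9 + 1 = 26
|WC|² = (-3−3)² + (12−(-10))² + (1−(-5))² = 36 + 484 + 36 = 556
|WD|² = (-3−(-6))² + (12−(-1))² + (1−3)² = 9 + 169 + 4 = 182
|WE|² = (-3−(-4))² + (12−(-9))² + (1−5)² = 1 + 441 + 16 = 458
|WF|² = (-3−(-5))² + (12−(-4))² + (1−5)² = 4 + 256 + 16 = 276
|WG|² = (-3−6)² + (12−6)² + (1−2)² = 81 + 36 + 1 = 118
B is nearest.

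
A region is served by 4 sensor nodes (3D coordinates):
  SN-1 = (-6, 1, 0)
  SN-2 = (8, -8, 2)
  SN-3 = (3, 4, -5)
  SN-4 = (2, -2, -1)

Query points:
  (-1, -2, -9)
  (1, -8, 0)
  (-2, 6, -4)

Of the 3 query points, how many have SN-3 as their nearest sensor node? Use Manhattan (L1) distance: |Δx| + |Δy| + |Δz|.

(-1, -2, -9) — d to each: SN-1:17, SN-2:26, SN-3:14, SN-4:11 → nearest is SN-4
(1, -8, 0) — d to each: SN-1:16, SN-2:9, SN-3:19, SN-4:8 → nearest is SN-4
(-2, 6, -4) — d to each: SN-1:13, SN-2:30, SN-3:8, SN-4:15 → nearest is SN-3
1 of the 3 points has SN-3 as nearest.

1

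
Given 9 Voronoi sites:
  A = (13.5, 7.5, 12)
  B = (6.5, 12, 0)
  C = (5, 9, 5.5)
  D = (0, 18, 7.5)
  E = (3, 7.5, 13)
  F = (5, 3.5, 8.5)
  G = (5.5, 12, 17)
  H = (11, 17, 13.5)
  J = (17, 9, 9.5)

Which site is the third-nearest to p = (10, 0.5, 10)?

Compare squared distances (the ordering matches that of the actual distances):
|pA|² = (10−13.5)² + (0.5−7.5)² + (10−12)² = 12.25 + 49 + 4 = 65.25
|pB|² = (10−6.5)² + (0.5−12)² + (10−0)² = 12.25 + 132.25 + 100 = 244.5
|pC|² = (10−5)² + (0.5−9)² + (10−5.5)² = 25 + 72.25 + 20.25 = 117.5
|pD|² = (10−0)² + (0.5−18)² + (10−7.5)² = 100 + 306.25 + 6.25 = 412.5
|pE|² = (10−3)² + (0.5−7.5)² + (10−13)² = 49 + 49 + 9 = 107
|pF|² = (10−5)² + (0.5−3.5)² + (10−8.5)² = 25 + 9 + 2.25 = 36.25
|pG|² = (10−5.5)² + (0.5−12)² + (10−17)² = 20.25 + 132.25 + 49 = 201.5
|pH|² = (10−11)² + (0.5−17)² + (10−13.5)² = 1 + 272.25 + 12.25 = 285.5
|pJ|² = (10−17)² + (0.5−9)² + (10−9.5)² = 49 + 72.25 + 0.25 = 121.5
Sorted ascending: F, A, E, C, … — the third-nearest is E.

E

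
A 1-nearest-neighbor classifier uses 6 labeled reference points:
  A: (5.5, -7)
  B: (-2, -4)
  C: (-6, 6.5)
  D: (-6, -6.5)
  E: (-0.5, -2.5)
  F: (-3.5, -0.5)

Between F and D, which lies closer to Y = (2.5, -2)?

Compare squared distances:
|YF|² = (2.5−(-3.5))² + (-2−(-0.5))² = 36 + 2.25 = 38.25
|YD|² = (2.5−(-6))² + (-2−(-6.5))² = 72.25 + 20.25 = 92.5
38.25 < 92.5, so F is closer.

F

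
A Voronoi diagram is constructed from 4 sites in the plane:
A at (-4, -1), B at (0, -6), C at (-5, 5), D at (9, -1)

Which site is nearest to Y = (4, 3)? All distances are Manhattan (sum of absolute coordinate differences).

D

d(Y,A) = |4−(-4)| + |3−(-1)| = 8 + 4 = 12
d(Y,B) = |4−0| + |3−(-6)| = 4 + 9 = 13
d(Y,C) = |4−(-5)| + |3−5| = 9 + 2 = 11
d(Y,D) = |4−9| + |3−(-1)| = 5 + 4 = 9
The smallest is to D, so Y lies in the Voronoi region of D.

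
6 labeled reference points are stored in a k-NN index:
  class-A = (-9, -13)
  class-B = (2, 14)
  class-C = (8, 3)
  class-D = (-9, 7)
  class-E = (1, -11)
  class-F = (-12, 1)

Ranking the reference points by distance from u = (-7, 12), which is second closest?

Compare squared distances (the ordering matches that of the actual distances):
d²(u, class-A) = (-7−(-9))² + (12−(-13))² = 4 + 625 = 629
d²(u, class-B) = (-7−2)² + (12−14)² = 81 + 4 = 85
d²(u, class-C) = (-7−8)² + (12−3)² = 225 + 81 = 306
d²(u, class-D) = (-7−(-9))² + (12−7)² = 4 + 25 = 29
d²(u, class-E) = (-7−1)² + (12−(-11))² = 64 + 529 = 593
d²(u, class-F) = (-7−(-12))² + (12−1)² = 25 + 121 = 146
Sorted ascending: class-D, class-B, class-F, … — the second-nearest is class-B.

class-B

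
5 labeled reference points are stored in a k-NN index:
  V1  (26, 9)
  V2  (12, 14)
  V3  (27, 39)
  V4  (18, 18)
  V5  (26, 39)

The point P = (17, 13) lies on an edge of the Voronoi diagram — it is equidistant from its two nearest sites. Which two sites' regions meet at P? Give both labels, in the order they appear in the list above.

V2 and V4

Squared distances from P to each site:
|PV1|² = (17−26)² + (13−9)² = 81 + 16 = 97
|PV2|² = (17−12)² + (13−14)² = 25 + 1 = 26
|PV3|² = (17−27)² + (13−39)² = 100 + 676 = 776
|PV4|² = (17−18)² + (13−18)² = 1 + 25 = 26
|PV5|² = (17−26)² + (13−39)² = 81 + 676 = 757
P is equidistant from V2 and V4 (both at squared distance 26), and every other site is strictly farther — so P lies on the V2–V4 Voronoi edge.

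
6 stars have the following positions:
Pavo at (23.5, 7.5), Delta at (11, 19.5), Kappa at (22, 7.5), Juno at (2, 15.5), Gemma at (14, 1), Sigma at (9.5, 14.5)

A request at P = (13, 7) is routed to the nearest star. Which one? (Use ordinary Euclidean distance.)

Gemma

Squared Euclidean distances:
d²(P, Pavo) = 110.25 + 0.25 = 110.5
d²(P, Delta) = 4 + 156.25 = 160.25
d²(P, Kappa) = 81 + 0.25 = 81.25
d²(P, Juno) = 121 + 72.25 = 193.25
d²(P, Gemma) = 1 + 36 = 37
d²(P, Sigma) = 12.25 + 56.25 = 68.5
Gemma is nearest.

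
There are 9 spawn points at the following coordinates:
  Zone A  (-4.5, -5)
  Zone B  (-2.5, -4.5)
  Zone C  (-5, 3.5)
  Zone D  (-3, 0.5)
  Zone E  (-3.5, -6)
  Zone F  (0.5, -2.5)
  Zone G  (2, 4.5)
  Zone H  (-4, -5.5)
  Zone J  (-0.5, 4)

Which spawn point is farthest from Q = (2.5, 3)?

Zone E

Since √ is increasing, it suffices to compare squared distances:
d²(Q, Zone A) = (2.5−(-4.5))² + (3−(-5))² = 49 + 64 = 113
d²(Q, Zone B) = (2.5−(-2.5))² + (3−(-4.5))² = 25 + 56.25 = 81.25
d²(Q, Zone C) = (2.5−(-5))² + (3−3.5)² = 56.25 + 0.25 = 56.5
d²(Q, Zone D) = (2.5−(-3))² + (3−0.5)² = 30.25 + 6.25 = 36.5
d²(Q, Zone E) = (2.5−(-3.5))² + (3−(-6))² = 36 + 81 = 117
d²(Q, Zone F) = (2.5−0.5)² + (3−(-2.5))² = 4 + 30.25 = 34.25
d²(Q, Zone G) = (2.5−2)² + (3−4.5)² = 0.25 + 2.25 = 2.5
d²(Q, Zone H) = (2.5−(-4))² + (3−(-5.5))² = 42.25 + 72.25 = 114.5
d²(Q, Zone J) = (2.5−(-0.5))² + (3−4)² = 9 + 1 = 10
The largest is to Zone E.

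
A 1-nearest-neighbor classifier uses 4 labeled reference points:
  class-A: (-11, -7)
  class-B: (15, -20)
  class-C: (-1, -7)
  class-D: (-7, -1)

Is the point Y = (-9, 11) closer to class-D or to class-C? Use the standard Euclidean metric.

Compare squared distances:
d²(Y, class-D) = (-9−(-7))² + (11−(-1))² = 4 + 144 = 148
d²(Y, class-C) = (-9−(-1))² + (11−(-7))² = 64 + 324 = 388
148 < 388, so class-D is closer.

class-D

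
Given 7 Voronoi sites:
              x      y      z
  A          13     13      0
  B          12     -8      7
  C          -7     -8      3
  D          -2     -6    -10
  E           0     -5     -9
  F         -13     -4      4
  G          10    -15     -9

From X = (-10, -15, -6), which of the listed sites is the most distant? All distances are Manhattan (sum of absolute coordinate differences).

A

d(X,A) = |-10−13| + |-15−13| + |-6−0| = 23 + 28 + 6 = 57
d(X,B) = |-10−12| + |-15−(-8)| + |-6−7| = 22 + 7 + 13 = 42
d(X,C) = |-10−(-7)| + |-15−(-8)| + |-6−3| = 3 + 7 + 9 = 19
d(X,D) = |-10−(-2)| + |-15−(-6)| + |-6−(-10)| = 8 + 9 + 4 = 21
d(X,E) = |-10−0| + |-15−(-5)| + |-6−(-9)| = 10 + 10 + 3 = 23
d(X,F) = |-10−(-13)| + |-15−(-4)| + |-6−4| = 3 + 11 + 10 = 24
d(X,G) = |-10−10| + |-15−(-15)| + |-6−(-9)| = 20 + 0 + 3 = 23
The largest is to A.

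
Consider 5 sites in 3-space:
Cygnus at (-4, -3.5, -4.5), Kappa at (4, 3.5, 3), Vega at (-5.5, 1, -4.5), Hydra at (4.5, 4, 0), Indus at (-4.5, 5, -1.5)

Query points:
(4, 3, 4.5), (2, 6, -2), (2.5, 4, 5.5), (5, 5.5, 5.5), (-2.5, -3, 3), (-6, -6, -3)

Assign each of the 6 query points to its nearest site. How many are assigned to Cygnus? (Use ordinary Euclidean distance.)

(4, 3, 4.5) — d² to each: Cygnus:187.25, Kappa:2.5, Vega:175.25, Hydra:21.5, Indus:112.25 → nearest is Kappa
(2, 6, -2) — d² to each: Cygnus:132.5, Kappa:35.25, Vega:87.5, Hydra:14.25, Indus:43.5 → nearest is Hydra
(2.5, 4, 5.5) — d² to each: Cygnus:198.5, Kappa:8.75, Vega:173, Hydra:34.25, Indus:99 → nearest is Kappa
(5, 5.5, 5.5) — d² to each: Cygnus:262, Kappa:11.25, Vega:230.5, Hydra:32.75, Indus:139.5 → nearest is Kappa
(-2.5, -3, 3) — d² to each: Cygnus:58.75, Kappa:84.5, Vega:81.25, Hydra:107, Indus:88.25 → nearest is Cygnus
(-6, -6, -3) — d² to each: Cygnus:12.5, Kappa:226.25, Vega:51.5, Hydra:219.25, Indus:125.5 → nearest is Cygnus
2 of the 6 points have Cygnus as nearest.

2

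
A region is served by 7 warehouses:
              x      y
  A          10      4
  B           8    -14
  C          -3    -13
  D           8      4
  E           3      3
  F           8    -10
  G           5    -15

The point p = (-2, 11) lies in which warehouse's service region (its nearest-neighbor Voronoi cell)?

E

Since √ is increasing, it suffices to compare squared distances:
|pA|² = (-2−10)² + (11−4)² = 144 + 49 = 193
|pB|² = (-2−8)² + (11−(-14))² = 100 + 625 = 725
|pC|² = (-2−(-3))² + (11−(-13))² = 1 + 576 = 577
|pD|² = (-2−8)² + (11−4)² = 100 + 49 = 149
|pE|² = (-2−3)² + (11−3)² = 25 + 64 = 89
|pF|² = (-2−8)² + (11−(-10))² = 100 + 441 = 541
|pG|² = (-2−5)² + (11−(-15))² = 49 + 676 = 725
Minimum is at E.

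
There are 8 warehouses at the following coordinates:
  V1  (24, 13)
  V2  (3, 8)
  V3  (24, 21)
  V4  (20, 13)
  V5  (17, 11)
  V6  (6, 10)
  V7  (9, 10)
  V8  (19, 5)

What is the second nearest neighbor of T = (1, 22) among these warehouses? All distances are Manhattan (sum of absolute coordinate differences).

d(T,V1) = 23 + 9 = 32
d(T,V2) = 2 + 14 = 16
d(T,V3) = 23 + 1 = 24
d(T,V4) = 19 + 9 = 28
d(T,V5) = 16 + 11 = 27
d(T,V6) = 5 + 12 = 17
d(T,V7) = 8 + 12 = 20
d(T,V8) = 18 + 17 = 35
Sorted ascending: V2, V6, V7, … — the second-nearest is V6.

V6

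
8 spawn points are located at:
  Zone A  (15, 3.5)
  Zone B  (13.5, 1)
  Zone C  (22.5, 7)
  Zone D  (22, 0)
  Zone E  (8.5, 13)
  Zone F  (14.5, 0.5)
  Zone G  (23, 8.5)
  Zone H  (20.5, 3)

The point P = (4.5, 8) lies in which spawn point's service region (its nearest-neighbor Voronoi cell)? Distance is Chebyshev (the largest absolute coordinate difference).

Zone E

d(P, Zone A) = max(10.5, 4.5) = 10.5
d(P, Zone B) = max(9, 7) = 9
d(P, Zone C) = max(18, 1) = 18
d(P, Zone D) = max(17.5, 8) = 17.5
d(P, Zone E) = max(4, 5) = 5
d(P, Zone F) = max(10, 7.5) = 10
d(P, Zone G) = max(18.5, 0.5) = 18.5
d(P, Zone H) = max(16, 5) = 16
Minimum is at Zone E.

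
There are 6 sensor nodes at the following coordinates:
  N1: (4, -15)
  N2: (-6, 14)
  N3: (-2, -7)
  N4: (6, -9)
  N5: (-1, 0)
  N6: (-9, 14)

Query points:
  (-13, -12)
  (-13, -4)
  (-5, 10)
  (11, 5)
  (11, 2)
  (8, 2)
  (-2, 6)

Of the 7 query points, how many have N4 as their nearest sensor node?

(-13, -12) — d² to each: N1:298, N2:725, N3:146, N4:370, N5:288, N6:692 → nearest is N3
(-13, -4) — d² to each: N1:410, N2:373, N3:130, N4:386, N5:160, N6:340 → nearest is N3
(-5, 10) — d² to each: N1:706, N2:17, N3:298, N4:482, N5:116, N6:32 → nearest is N2
(11, 5) — d² to each: N1:449, N2:370, N3:313, N4:221, N5:169, N6:481 → nearest is N5
(11, 2) — d² to each: N1:338, N2:433, N3:250, N4:146, N5:148, N6:544 → nearest is N4
(8, 2) — d² to each: N1:305, N2:340, N3:181, N4:125, N5:85, N6:433 → nearest is N5
(-2, 6) — d² to each: N1:477, N2:80, N3:169, N4:289, N5:37, N6:113 → nearest is N5
1 of the 7 points has N4 as nearest.

1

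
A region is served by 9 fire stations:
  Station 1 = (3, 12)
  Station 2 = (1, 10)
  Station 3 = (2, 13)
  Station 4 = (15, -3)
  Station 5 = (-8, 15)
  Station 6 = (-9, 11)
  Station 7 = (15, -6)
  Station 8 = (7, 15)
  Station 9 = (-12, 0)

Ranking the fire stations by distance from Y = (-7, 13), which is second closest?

Station 6

Compare squared distances (the ordering matches that of the actual distances):
d²(Y, Station 1) = (-7−3)² + (13−12)² = 100 + 1 = 101
d²(Y, Station 2) = (-7−1)² + (13−10)² = 64 + 9 = 73
d²(Y, Station 3) = (-7−2)² + (13−13)² = 81 + 0 = 81
d²(Y, Station 4) = (-7−15)² + (13−(-3))² = 484 + 256 = 740
d²(Y, Station 5) = (-7−(-8))² + (13−15)² = 1 + 4 = 5
d²(Y, Station 6) = (-7−(-9))² + (13−11)² = 4 + 4 = 8
d²(Y, Station 7) = (-7−15)² + (13−(-6))² = 484 + 361 = 845
d²(Y, Station 8) = (-7−7)² + (13−15)² = 196 + 4 = 200
d²(Y, Station 9) = (-7−(-12))² + (13−0)² = 25 + 169 = 194
Sorted ascending: Station 5, Station 6, Station 2, … — the second-nearest is Station 6.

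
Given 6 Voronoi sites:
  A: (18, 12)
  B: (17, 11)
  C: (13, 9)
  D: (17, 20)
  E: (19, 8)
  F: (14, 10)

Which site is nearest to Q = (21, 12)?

Since √ is increasing, it suffices to compare squared distances:
|QA|² = (21−18)² + (12−12)² = 9 + 0 = 9
|QB|² = (21−17)² + (12−11)² = 16 + 1 = 17
|QC|² = (21−13)² + (12−9)² = 64 + 9 = 73
|QD|² = (21−17)² + (12−20)² = 16 + 64 = 80
|QE|² = (21−19)² + (12−8)² = 4 + 16 = 20
|QF|² = (21−14)² + (12−10)² = 49 + 4 = 53
A is nearest.

A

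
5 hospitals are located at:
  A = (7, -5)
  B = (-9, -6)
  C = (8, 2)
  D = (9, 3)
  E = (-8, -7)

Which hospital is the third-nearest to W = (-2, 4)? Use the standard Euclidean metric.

Since √ is increasing, it suffices to compare squared distances:
|WA|² = (-2−7)² + (4−(-5))² = 81 + 81 = 162
|WB|² = (-2−(-9))² + (4−(-6))² = 49 + 100 = 149
|WC|² = (-2−8)² + (4−2)² = 100 + 4 = 104
|WD|² = (-2−9)² + (4−3)² = 121 + 1 = 122
|WE|² = (-2−(-8))² + (4−(-7))² = 36 + 121 = 157
Sorted ascending: C, D, B, E, … — the third-nearest is B.

B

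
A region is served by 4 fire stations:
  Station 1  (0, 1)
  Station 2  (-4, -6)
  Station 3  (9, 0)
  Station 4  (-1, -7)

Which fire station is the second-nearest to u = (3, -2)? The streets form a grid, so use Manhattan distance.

d(u, Station 1) = |3−0| + |-2−1| = 3 + 3 = 6
d(u, Station 2) = |3−(-4)| + |-2−(-6)| = 7 + 4 = 11
d(u, Station 3) = |3−9| + |-2−0| = 6 + 2 = 8
d(u, Station 4) = |3−(-1)| + |-2−(-7)| = 4 + 5 = 9
Sorted ascending: Station 1, Station 3, Station 4, … — the second-nearest is Station 3.

Station 3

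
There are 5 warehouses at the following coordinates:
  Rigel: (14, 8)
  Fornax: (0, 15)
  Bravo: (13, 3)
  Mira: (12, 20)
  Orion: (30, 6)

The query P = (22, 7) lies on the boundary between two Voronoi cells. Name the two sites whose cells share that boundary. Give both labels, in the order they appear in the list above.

Squared distances from P to each site:
d²(P, Rigel) = (22−14)² + (7−8)² = 64 + 1 = 65
d²(P, Fornax) = (22−0)² + (7−15)² = 484 + 64 = 548
d²(P, Bravo) = (22−13)² + (7−3)² = 81 + 16 = 97
d²(P, Mira) = (22−12)² + (7−20)² = 100 + 169 = 269
d²(P, Orion) = (22−30)² + (7−6)² = 64 + 1 = 65
P is equidistant from Rigel and Orion (both at squared distance 65), and every other site is strictly farther — so P lies on the Rigel–Orion Voronoi edge.

Rigel and Orion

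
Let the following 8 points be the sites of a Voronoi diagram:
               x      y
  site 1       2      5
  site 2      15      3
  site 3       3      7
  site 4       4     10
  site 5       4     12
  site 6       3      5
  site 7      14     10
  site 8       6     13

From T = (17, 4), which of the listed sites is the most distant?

site 5

Squared Euclidean distances:
d²(T, site 1) = 225 + 1 = 226
d²(T, site 2) = 4 + 1 = 5
d²(T, site 3) = 196 + 9 = 205
d²(T, site 4) = 169 + 36 = 205
d²(T, site 5) = 169 + 64 = 233
d²(T, site 6) = 196 + 1 = 197
d²(T, site 7) = 9 + 36 = 45
d²(T, site 8) = 121 + 81 = 202
The largest is to site 5.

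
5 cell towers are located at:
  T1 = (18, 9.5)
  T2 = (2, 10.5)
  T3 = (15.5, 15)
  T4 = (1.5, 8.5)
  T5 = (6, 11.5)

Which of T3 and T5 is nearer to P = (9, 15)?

T5

Compare squared distances:
|PT3|² = (9−15.5)² + (15−15)² = 42.25 + 0 = 42.25
|PT5|² = (9−6)² + (15−11.5)² = 9 + 12.25 = 21.25
42.25 > 21.25, so T5 is closer.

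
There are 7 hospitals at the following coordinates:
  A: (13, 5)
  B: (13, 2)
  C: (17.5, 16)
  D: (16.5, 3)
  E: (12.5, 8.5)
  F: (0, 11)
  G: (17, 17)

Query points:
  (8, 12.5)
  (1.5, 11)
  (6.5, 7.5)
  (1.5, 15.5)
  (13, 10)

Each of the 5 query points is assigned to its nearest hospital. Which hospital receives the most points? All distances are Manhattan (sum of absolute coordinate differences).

E

(8, 12.5) — d to each: A:12.5, B:15.5, C:13, D:18, E:8.5, F:9.5, G:13.5 → nearest is E
(1.5, 11) — d to each: A:17.5, B:20.5, C:21, D:23, E:13.5, F:1.5, G:21.5 → nearest is F
(6.5, 7.5) — d to each: A:9, B:12, C:19.5, D:14.5, E:7, F:10, G:20 → nearest is E
(1.5, 15.5) — d to each: A:22, B:25, C:16.5, D:27.5, E:18, F:6, G:17 → nearest is F
(13, 10) — d to each: A:5, B:8, C:10.5, D:10.5, E:2, F:14, G:11 → nearest is E
Tally — E:3, F:2. E captures the most (3).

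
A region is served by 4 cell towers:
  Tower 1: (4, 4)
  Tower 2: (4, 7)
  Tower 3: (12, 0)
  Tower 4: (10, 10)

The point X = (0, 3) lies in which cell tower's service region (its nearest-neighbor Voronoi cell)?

Squared Euclidean distances:
d²(X, Tower 1) = (0−4)² + (3−4)² = 16 + 1 = 17
d²(X, Tower 2) = (0−4)² + (3−7)² = 16 + 16 = 32
d²(X, Tower 3) = (0−12)² + (3−0)² = 144 + 9 = 153
d²(X, Tower 4) = (0−10)² + (3−10)² = 100 + 49 = 149
Tower 1 is nearest.

Tower 1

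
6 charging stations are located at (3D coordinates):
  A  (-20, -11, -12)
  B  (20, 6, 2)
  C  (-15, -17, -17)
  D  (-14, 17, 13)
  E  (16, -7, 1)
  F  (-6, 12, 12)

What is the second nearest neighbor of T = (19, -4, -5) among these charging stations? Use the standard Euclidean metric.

Since √ is increasing, it suffices to compare squared distances:
|TA|² = (19−(-20))² + (-4−(-11))² + (-5−(-12))² = 1521 + 49 + 49 = 1619
|TB|² = (19−20)² + (-4−6)² + (-5−2)² = 1 + 100 + 49 = 150
|TC|² = (19−(-15))² + (-4−(-17))² + (-5−(-17))² = 1156 + 169 + 144 = 1469
|TD|² = (19−(-14))² + (-4−17)² + (-5−13)² = 1089 + 441 + 324 = 1854
|TE|² = (19−16)² + (-4−(-7))² + (-5−1)² = 9 + 9 + 36 = 54
|TF|² = (19−(-6))² + (-4−12)² + (-5−12)² = 625 + 256 + 289 = 1170
Sorted ascending: E, B, F, … — the second-nearest is B.

B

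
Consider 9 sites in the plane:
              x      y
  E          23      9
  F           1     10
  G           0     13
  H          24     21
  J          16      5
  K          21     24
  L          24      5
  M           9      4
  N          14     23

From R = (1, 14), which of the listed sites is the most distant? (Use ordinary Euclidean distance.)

Since √ is increasing, it suffices to compare squared distances:
|RE|² = 484 + 25 = 509
|RF|² = 0 + 16 = 16
|RG|² = 1 + 1 = 2
|RH|² = 529 + 49 = 578
|RJ|² = 225 + 81 = 306
|RK|² = 400 + 100 = 500
|RL|² = 529 + 81 = 610
|RM|² = 64 + 100 = 164
|RN|² = 169 + 81 = 250
The largest is to L.

L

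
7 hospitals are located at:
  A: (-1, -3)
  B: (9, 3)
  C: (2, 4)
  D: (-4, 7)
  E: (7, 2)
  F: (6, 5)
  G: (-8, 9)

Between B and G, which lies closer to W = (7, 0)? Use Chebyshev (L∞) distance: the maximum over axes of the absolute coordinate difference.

d(W,B) = max(2, 3) = 3
d(W,G) = max(15, 9) = 15
3 < 15, so B is closer.

B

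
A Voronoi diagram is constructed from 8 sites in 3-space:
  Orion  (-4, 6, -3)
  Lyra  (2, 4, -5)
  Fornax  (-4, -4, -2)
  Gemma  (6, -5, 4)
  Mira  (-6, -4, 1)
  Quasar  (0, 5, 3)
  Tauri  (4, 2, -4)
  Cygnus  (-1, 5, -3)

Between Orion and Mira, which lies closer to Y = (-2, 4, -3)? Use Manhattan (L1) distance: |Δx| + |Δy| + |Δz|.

d(Y, Orion) = |-2−(-4)| + |4−6| + |-3−(-3)| = 2 + 2 + 0 = 4
d(Y, Mira) = |-2−(-6)| + |4−(-4)| + |-3−1| = 4 + 8 + 4 = 16
4 < 16, so Orion is closer.

Orion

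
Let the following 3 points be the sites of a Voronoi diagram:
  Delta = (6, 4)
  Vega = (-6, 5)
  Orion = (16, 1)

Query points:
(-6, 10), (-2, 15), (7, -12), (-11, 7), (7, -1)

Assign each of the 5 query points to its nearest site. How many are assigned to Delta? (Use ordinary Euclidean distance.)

(-6, 10) — d² to each: Delta:180, Vega:25, Orion:565 → nearest is Vega
(-2, 15) — d² to each: Delta:185, Vega:116, Orion:520 → nearest is Vega
(7, -12) — d² to each: Delta:257, Vega:458, Orion:250 → nearest is Orion
(-11, 7) — d² to each: Delta:298, Vega:29, Orion:765 → nearest is Vega
(7, -1) — d² to each: Delta:26, Vega:205, Orion:85 → nearest is Delta
1 of the 5 points has Delta as nearest.

1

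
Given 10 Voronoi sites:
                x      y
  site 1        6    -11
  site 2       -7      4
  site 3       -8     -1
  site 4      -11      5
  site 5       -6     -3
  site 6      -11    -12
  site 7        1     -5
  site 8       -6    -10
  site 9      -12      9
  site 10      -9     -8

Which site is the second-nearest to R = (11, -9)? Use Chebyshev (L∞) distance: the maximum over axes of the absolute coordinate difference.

site 7

d(R, site 1) = max(5, 2) = 5
d(R, site 2) = max(18, 13) = 18
d(R, site 3) = max(19, 8) = 19
d(R, site 4) = max(22, 14) = 22
d(R, site 5) = max(17, 6) = 17
d(R, site 6) = max(22, 3) = 22
d(R, site 7) = max(10, 4) = 10
d(R, site 8) = max(17, 1) = 17
d(R, site 9) = max(23, 18) = 23
d(R, site 10) = max(20, 1) = 20
Sorted ascending: site 1, site 7, site 5, … — the second-nearest is site 7.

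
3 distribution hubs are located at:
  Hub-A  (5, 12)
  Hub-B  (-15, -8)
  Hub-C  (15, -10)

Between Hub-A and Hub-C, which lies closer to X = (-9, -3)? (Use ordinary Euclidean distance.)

Hub-A

Compare squared distances:
d²(X, Hub-A) = (-9−5)² + (-3−12)² = 196 + 225 = 421
d²(X, Hub-C) = (-9−15)² + (-3−(-10))² = 576 + 49 = 625
421 < 625, so Hub-A is closer.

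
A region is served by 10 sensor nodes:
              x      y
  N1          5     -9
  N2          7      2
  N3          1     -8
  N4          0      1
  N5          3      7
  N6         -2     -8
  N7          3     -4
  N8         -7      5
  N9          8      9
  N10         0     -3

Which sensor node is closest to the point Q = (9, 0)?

Squared Euclidean distances:
|QN1|² = (9−5)² + (0−(-9))² = 16 + 81 = 97
|QN2|² = (9−7)² + (0−2)² = 4 + 4 = 8
|QN3|² = (9−1)² + (0−(-8))² = 64 + 64 = 128
|QN4|² = (9−0)² + (0−1)² = 81 + 1 = 82
|QN5|² = (9−3)² + (0−7)² = 36 + 49 = 85
|QN6|² = (9−(-2))² + (0−(-8))² = 121 + 64 = 185
|QN7|² = (9−3)² + (0−(-4))² = 36 + 16 = 52
|QN8|² = (9−(-7))² + (0−5)² = 256 + 25 = 281
|QN9|² = (9−8)² + (0−9)² = 1 + 81 = 82
d²(Q, N10) = (9−0)² + (0−(-3))² = 81 + 9 = 90
N2 is nearest.

N2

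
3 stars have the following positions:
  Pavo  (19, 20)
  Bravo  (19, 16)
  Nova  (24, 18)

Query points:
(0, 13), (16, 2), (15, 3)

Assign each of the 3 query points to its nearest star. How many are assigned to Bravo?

(0, 13) — d² to each: Pavo:410, Bravo:370, Nova:601 → nearest is Bravo
(16, 2) — d² to each: Pavo:333, Bravo:205, Nova:320 → nearest is Bravo
(15, 3) — d² to each: Pavo:305, Bravo:185, Nova:306 → nearest is Bravo
3 of the 3 points have Bravo as nearest.

3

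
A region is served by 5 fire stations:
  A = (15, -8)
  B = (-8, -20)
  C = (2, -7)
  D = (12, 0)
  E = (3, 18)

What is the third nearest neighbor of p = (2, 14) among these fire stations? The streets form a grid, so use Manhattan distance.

d(p,A) = |2−15| + |14−(-8)| = 13 + 22 = 35
d(p,B) = |2−(-8)| + |14−(-20)| = 10 + 34 = 44
d(p,C) = |2−2| + |14−(-7)| = 0 + 21 = 21
d(p,D) = |2−12| + |14−0| = 10 + 14 = 24
d(p,E) = |2−3| + |14−18| = 1 + 4 = 5
Sorted ascending: E, C, D, A, … — the third-nearest is D.

D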